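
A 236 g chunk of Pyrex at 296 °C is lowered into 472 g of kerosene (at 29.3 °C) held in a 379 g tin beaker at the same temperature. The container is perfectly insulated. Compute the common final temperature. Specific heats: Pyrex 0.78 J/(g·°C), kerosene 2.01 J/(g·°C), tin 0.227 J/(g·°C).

Heat gained plus heat lost sum to zero:
236×0.78×(T − 296) + 472×2.01×(T − 29.3) + 379×0.227×(T − 29.3) = 0
(184.08 + 948.72 + 86.03) T = 184.08×296 + 948.72×29.3 + 86.03×29.3
T ≈ 69.58 °C

T_f ≈ 69.6 °C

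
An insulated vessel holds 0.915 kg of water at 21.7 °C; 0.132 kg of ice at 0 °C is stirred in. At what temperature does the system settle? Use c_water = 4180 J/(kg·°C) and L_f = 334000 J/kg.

T_f ≈ 8.9 °C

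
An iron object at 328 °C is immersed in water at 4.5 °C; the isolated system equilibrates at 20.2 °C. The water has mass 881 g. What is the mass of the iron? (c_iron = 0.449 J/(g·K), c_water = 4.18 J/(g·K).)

m ≈ 418 g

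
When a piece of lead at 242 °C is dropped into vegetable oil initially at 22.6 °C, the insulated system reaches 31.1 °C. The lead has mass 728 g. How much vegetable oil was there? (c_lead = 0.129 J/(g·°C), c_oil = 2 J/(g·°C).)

|Q_lead| = |Q_oil|:
728×0.129×(242 − 31.1) = m×2×(31.1 − 22.6)
17 m = 19806  ⇒  m ≈ 1165 g

m ≈ 1170 g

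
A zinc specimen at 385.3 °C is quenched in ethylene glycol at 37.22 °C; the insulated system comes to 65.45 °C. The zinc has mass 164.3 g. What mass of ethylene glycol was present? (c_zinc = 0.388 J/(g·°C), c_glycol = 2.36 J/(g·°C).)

Heat lost by the zinc = heat gained by the glycol:
164.3×0.388×(385.3 − 65.45) = m×2.36×(65.45 − 37.22)
66.62 m = 20390  ⇒  m ≈ 306.1 g

m ≈ 306 g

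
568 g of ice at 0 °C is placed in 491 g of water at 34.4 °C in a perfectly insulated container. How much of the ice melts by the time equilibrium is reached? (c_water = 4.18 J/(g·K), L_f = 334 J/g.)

Cooling the water to 0 °C releases 491×4.18×34.4 = 70602 J.
Fully melting the ice requires m_ice L_f = 568×334 = 189712 J.
70602 J < 189712 J, so only part of the ice melts and the system sits at 0 °C.
m_melt = 70602 / L_f = 211.4 g.

m_melted ≈ 211 g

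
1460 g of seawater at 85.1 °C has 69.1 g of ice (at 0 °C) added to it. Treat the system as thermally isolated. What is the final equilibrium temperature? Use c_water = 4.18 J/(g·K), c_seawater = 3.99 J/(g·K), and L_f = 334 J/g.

T_f ≈ 77.3 °C

Setting the total heat transfer to zero:
latent heat to melt: 69.1×334 = 23079
  meltwater 0→T: 69.1×4.18×T = 288.84 T
  seawater cools: 1460×3.99×(T − 85.1) = 5825.4(T − 85.1)
6114.2 T = 495742 − 23079 = 472662
T ≈ 77.31 °C — above 0 °C, consistent with complete melting.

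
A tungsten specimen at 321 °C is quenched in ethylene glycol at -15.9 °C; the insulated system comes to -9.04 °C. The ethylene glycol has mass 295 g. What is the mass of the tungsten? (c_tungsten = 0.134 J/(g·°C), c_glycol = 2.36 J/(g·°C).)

|Q_tungsten| = |Q_glycol|:
m·0.134·(321 − -9.04) = 295·2.36·(-9.04 − (-15.9))
44.23 m = 4775.9  ⇒  m ≈ 108 g

m ≈ 108 g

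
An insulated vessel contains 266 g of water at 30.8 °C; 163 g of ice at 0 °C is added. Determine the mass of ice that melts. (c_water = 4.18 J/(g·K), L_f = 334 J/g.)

Water can give up m c ΔT = 266·4.18·30.8 = 34246 J before reaching 0 °C.
Melting all 163 g of ice would need 163·334 = 54442 J.
That's not enough to melt it all — equilibrium is at 0 °C with ice remaining.
m_melt = 34246 / L_f = 102.5 g.

m_melted ≈ 103 g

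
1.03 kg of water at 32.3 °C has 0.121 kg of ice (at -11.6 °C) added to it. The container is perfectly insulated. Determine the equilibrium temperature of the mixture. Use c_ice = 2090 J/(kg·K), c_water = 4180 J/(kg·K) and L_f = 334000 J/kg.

T_f ≈ 19.9 °C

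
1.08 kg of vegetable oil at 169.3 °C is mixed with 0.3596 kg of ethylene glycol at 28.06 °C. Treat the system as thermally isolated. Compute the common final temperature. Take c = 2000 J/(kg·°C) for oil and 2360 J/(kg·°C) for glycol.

Heat lost by the oil equals heat gained by the glycol:
1.08·2000·(169.3 − T) = 0.3596·2360·(T − 28.06)
2160(169.3 − T) = 848.66(T − 28.06)
3008.7 T = 389501  ⇒  T ≈ 129.46 °C

T_f ≈ 129.5 °C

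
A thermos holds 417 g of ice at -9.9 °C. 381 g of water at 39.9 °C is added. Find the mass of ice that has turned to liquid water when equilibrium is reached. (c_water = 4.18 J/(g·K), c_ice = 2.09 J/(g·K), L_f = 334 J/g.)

Cooling the water to 0 °C releases 381·4.18·39.9 = 63544 J.
Warming the ice to 0 °C takes 417·2.09·9.9 = 8628.1 J, leaving 54916 J for melting.
Melting all 417 g of ice would need 417·334 = 139278 J.
Since 54916 < 139278 J, not all the ice melts; equilibrium is at 0 °C.
Mass melted = 54916/334 ≈ 164.4 g.

m_melted ≈ 164 g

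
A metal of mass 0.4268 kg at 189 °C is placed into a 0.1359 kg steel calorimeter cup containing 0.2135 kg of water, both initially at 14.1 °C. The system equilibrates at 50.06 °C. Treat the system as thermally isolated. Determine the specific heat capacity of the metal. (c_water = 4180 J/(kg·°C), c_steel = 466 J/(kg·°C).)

c ≈ 580 J/(kg·°C)

Let T be the final temperature. ΣQ_i = 0:
0.4268×c×(50.06 − 189) + 0.2135×4180×(50.06 − 14.1) + 0.1359×466×(50.06 − 14.1) = 0
-59.3 c = -34369
c = -34369/-59.3 ≈ 579.6 J/(kg·°C)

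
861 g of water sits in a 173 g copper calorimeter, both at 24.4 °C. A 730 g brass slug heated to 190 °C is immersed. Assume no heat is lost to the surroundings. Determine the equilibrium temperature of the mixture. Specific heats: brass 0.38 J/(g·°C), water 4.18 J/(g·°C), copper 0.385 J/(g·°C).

T_f ≈ 36.1 °C

Setting the total heat transfer to zero:
730·0.38·(T − 190) + 861·4.18·(T − 24.4) + 173·0.385·(T − 24.4) = 0
(277.4 + 3599 + 66.61) T = 277.4·190 + 3599·24.4 + 66.61·24.4
T ≈ 36.05 °C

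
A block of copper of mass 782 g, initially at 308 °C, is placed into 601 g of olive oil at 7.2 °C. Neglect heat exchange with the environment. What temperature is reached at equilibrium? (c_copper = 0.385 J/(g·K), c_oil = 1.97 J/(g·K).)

T_f ≈ 68.2 °C

Taking heat into each body as positive, Σ m c ΔT = 0:
782·0.385·(T − 308) + 601·1.97·(T − 7.2) = 0
301.07(T − 308) + 1184(T − 7.2) = 0
1485 T = 101254
T = 101254/1485 ≈ 68.18 °C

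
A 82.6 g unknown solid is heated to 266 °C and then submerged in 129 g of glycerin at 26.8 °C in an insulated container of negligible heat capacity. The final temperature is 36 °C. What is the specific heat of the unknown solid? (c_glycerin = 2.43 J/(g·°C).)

c ≈ 0.152 J/(g·°C)

Taking heat into each body as positive, Σ m c ΔT = 0:
82.6×c×(36 − 266) + 129×2.43×(36 − 26.8) = 0
-18998 c = -2883.9
c = -2883.9/-18998 ≈ 0.1518 J/(g·°C)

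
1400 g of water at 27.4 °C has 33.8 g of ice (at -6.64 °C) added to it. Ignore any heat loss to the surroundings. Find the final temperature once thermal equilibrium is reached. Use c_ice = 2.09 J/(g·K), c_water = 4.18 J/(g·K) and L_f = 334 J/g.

T_f ≈ 24.8 °C

Sum of m c ΔT and latent-heat terms is zero:
ice -6.64→0 °C: 33.8·2.09·6.64 = 469.06
  latent heat to melt: 33.8·334 = 11289
  warm the meltwater: 141.28 T
  water cools: 1400·4.18·(T − 27.4) = 5852(T − 27.4)
5993.3 T = 160345 − 11758 = 148587
T ≈ 24.79 °C. Since T > 0 °C, the all-ice-melts assumption holds.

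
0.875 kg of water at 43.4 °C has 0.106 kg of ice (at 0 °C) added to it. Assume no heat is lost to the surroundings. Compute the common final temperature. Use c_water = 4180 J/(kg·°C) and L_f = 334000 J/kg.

Energy conservation, ΣQ = 0:
melt ice: 0.106·334000 = 35404
  warm the meltwater: 443.08 T
  water: 3657.5(T − 43.4)
4100.6 T = 158736 − 35404 = 123332
T ≈ 30.08 °C. Since T > 0 °C, the all-ice-melts assumption holds.

T_f ≈ 30.1 °C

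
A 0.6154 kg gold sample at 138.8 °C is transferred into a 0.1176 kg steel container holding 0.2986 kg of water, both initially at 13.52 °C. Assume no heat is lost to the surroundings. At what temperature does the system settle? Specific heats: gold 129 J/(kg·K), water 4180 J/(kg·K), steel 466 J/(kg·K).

T_f ≈ 20.7 °C

Setting the total heat transfer to zero:
0.6154×129×(T − 138.8) + 0.2986×4180×(T − 13.52) + 0.1176×466×(T − 13.52) = 0
79.39(T − 138.8) + 1248.1(T − 13.52) + 54.8(T − 13.52) = 0
1382.3 T = 28635
T = 28635/1382.3 ≈ 20.71 °C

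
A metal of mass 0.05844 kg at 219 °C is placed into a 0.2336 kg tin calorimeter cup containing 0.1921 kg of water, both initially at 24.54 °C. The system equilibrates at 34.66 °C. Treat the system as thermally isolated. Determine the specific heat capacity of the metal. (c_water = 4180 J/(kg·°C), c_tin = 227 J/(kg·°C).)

c ≈ 804 J/(kg·°C)

Setting the total heat transfer to zero:
0.05844·c·(34.66 − 219) + 0.1921·4180·(34.66 − 24.54) + 0.2336·227·(34.66 − 24.54) = 0
-10.77 c = -8662.8
c = -8662.8/-10.77 ≈ 804.1 J/(kg·°C)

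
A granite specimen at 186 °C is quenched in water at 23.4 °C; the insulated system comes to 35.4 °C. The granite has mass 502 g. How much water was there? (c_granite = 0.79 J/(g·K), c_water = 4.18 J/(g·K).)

|Q_granite| = |Q_water|:
502×0.79×(186 − 35.4) = m×4.18×(35.4 − 23.4)
50.16 m = 59725  ⇒  m ≈ 1191 g

m ≈ 1190 g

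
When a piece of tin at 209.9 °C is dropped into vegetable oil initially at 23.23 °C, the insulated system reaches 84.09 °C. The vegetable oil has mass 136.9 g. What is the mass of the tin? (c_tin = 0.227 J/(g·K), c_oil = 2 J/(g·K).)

m ≈ 583 g

Let T be the final temperature. ΣQ_i = 0:
m×0.227×(84.09 − 209.9) + 136.9×2×(84.09 − 23.23) = 0
-28.56 m = -16663
m = -16663/-28.56 ≈ 583.5 g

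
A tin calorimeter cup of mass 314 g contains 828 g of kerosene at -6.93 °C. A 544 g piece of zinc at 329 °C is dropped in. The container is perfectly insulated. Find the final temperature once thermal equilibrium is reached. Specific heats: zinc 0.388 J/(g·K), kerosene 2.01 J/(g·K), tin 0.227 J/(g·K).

Setting the total heat transfer to zero:
544·0.388·(T − 329) + 828·2.01·(T − (-6.93)) + 314·0.227·(T − (-6.93)) = 0
211.07(T − 329) + 1664.3(T − (-6.93)) + 71.28(T − (-6.93)) = 0
(211.07 + 1664.3 + 71.28) T = 211.07·329 + 1664.3·(-6.93) + 71.28·(-6.93)
T = 57415 / 1946.6 = 29.5 °C

T_f ≈ 29.5 °C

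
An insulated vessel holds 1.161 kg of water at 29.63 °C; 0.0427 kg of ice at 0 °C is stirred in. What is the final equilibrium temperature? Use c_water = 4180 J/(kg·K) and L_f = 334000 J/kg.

T_f ≈ 25.7 °C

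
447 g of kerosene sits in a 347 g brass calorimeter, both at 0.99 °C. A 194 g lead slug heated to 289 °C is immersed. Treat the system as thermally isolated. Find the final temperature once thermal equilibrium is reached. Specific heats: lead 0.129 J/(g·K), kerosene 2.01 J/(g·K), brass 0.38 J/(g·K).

T_f ≈ 7.8 °C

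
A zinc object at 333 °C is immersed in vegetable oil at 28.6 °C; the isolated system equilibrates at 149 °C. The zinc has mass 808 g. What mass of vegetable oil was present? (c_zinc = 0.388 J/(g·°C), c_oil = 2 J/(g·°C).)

Heat lost by the zinc = heat gained by the oil:
808·0.388·(333 − 149) = m·2·(149 − 28.6)
240.8 m = 57685  ⇒  m ≈ 239.6 g

m ≈ 240 g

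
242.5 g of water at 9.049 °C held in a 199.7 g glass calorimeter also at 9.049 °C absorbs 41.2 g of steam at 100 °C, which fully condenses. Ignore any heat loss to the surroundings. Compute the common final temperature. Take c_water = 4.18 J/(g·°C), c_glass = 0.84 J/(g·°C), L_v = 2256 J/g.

Let T be the final temperature. ΣQ_i = 0:
condense steam: −41.2·2256 = −92947; condensed water 100 °C→T: 172.22(T − 100); water warms: 242.5·4.18·(T − 9.049) = 1013.6(T − 9.049); glass cup: 199.7·0.84·(T − 9.049) = 167.75(T − 9.049)
1353.6 T = 92947 + 17222 + 10690 = 120859
T ≈ 89.29 °C — below 100 °C, confirming all the steam condensed.

T_f ≈ 89.3 °C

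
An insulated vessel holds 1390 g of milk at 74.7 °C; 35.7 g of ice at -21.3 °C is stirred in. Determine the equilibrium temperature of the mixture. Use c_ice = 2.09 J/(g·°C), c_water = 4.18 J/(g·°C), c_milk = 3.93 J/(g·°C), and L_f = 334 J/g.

T_f ≈ 70.3 °C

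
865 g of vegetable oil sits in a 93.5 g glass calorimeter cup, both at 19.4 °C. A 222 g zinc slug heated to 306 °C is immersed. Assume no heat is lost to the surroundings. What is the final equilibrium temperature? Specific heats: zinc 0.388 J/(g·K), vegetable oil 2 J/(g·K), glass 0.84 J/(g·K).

T_f ≈ 32.4 °C

Net heat exchanged in the isolated system is zero:
222×0.388×(T − 306) + 865×2×(T − 19.4) + 93.5×0.84×(T − 19.4) = 0
86.14(T − 306) + 1730(T − 19.4) + 78.54(T − 19.4) = 0
(86.14 + 1730 + 78.54) T = 86.14×306 + 1730×19.4 + 78.54×19.4
T = 61443/1894.7 ≈ 32.43 °C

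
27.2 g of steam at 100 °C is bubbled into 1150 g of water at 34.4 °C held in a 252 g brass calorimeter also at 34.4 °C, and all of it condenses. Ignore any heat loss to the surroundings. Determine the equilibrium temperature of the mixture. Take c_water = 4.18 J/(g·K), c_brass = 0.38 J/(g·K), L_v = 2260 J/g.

Energy balance with sensible and latent terms:
condense steam: −27.2×2260 = −61472; condensate cools 100→T: 27.2×4.18×(T − 100) = 113.7(T − 100); water warms: 1150×4.18×(T − 34.4) = 4807(T − 34.4); brass cup: 252×0.38×(T − 34.4) = 95.76(T − 34.4)
5016.5 T = 61472 + 11370 + 168655 = 241497
T ≈ 48.14 °C, under the boiling point, so the assumption holds.

T_f ≈ 48.1 °C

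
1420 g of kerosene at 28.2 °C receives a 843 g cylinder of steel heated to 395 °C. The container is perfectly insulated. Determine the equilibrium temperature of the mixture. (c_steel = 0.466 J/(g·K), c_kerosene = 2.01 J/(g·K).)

Energy conservation, ΣQ = 0:
843*0.466*(T − 395) + 1420*2.01*(T − 28.2) = 0
3247 T = 235659
T ≈ 72.58 °C

T_f ≈ 72.6 °C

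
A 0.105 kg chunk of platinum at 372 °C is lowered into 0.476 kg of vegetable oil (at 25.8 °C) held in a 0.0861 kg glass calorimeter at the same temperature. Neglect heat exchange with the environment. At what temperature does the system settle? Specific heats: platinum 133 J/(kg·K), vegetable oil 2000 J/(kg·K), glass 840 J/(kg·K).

T_f = Σ m_i c_i T_i / Σ m_i c_i:
T_f = (13.96×372 + 952×25.8 + 72.32×25.8) / (13.96 + 952 + 72.32)
    = 31623 / 1038.3 ≈ 30.46 °C

T_f ≈ 30.5 °C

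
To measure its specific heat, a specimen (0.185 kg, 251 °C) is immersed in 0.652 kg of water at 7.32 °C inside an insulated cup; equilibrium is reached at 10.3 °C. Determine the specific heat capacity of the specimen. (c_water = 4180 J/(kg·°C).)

c ≈ 182 J/(kg·°C)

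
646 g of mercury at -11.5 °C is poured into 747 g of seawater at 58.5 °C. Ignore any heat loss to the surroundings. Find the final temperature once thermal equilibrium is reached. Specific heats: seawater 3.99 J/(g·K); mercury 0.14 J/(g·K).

Let T be the final temperature. ΣQ_i = 0:
747·3.99·(T − 58.5) + 646·0.14·(T − (-11.5)) = 0
3071 T = 173321
T = 173321 / 3071 = 56.4 °C

T_f ≈ 56.4 °C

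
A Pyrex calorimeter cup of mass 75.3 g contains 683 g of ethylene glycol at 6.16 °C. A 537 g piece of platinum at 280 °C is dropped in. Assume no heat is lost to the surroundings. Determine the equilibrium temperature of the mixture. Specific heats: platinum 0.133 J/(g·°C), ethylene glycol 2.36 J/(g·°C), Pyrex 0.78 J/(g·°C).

Taking heat into each body as positive, Σ m c ΔT = 0:
537×0.133×(T − 280) + 683×2.36×(T − 6.16) + 75.3×0.78×(T − 6.16) = 0
1742 T = 30289
T = 30289/1742 ≈ 17.39 °C

T_f ≈ 17.4 °C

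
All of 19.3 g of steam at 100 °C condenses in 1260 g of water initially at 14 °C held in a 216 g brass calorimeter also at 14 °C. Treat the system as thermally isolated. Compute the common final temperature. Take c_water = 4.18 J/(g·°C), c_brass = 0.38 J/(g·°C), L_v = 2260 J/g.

Energy balance with sensible and latent terms:
steam→water at 100 °C releases m L_v = 19.3·2260 = 43618
  condensed water 100 °C→T: 80.67(T − 100)
  water warms: 1260·4.18·(T − 14) = 5266.8(T − 14)
  brass cup: 216·0.38·(T − 14) = 82.08(T − 14)
5429.6 T = 43618 + 8067.4 + 74884 = 126570
T ≈ 23.31 °C (< 100 °C, so full condensation is consistent).

T_f ≈ 23.3 °C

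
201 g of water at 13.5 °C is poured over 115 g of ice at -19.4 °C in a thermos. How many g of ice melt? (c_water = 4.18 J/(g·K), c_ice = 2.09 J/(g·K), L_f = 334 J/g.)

m_melted ≈ 20 g

Heat available from the water dropping to 0 °C: 201·4.18·13.5 = 11342 J.
Warming the ice to 0 °C takes 115·2.09·19.4 = 4662.8 J, leaving 6679.6 J for melting.
Fully melting the ice requires m_ice L_f = 115·334 = 38410 J.
6679.6 J < 38410 J, so only part of the ice melts and the system sits at 0 °C.
m_melted·334 = 6679.6  ⇒  m_melted ≈ 20 g.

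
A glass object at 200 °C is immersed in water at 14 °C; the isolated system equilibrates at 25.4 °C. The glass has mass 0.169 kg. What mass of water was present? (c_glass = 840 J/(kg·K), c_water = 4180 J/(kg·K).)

|Q_glass| = |Q_water|:
0.169·840·(200 − 25.4) = m·4180·(25.4 − 14)
47652 m = 24786  ⇒  m ≈ 0.5202 kg

m ≈ 0.52 kg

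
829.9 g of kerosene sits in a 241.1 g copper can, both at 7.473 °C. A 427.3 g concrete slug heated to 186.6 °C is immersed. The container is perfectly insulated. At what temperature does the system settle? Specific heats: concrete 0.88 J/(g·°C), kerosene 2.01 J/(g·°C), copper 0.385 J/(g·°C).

With ΣQ=0 the equilibrium temperature is the m·c-weighted mean:
T_f = (376.02×186.6 + 1668.1×7.473 + 92.82×7.473) / (376.02 + 1668.1 + 92.82)
    = 83325 / 2136.9 ≈ 38.99 °C

T_f ≈ 39.0 °C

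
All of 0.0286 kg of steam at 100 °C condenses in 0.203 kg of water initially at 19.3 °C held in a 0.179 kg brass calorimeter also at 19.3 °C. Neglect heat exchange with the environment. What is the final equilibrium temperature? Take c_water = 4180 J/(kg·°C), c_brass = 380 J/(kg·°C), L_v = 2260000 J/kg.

Energy conservation, ΣQ = 0:
steam→water at 100 °C releases m L_v = 0.0286×2260000 = 64636
  condensed water 100 °C→T: 119.55(T − 100)
  water warms: 0.203×4180×(T − 19.3) = 848.54(T − 19.3)
  cup: 68.02(T − 19.3)
1036.1 T = 64636 + 11955 + 17690 = 94280
T ≈ 90.99 °C — below 100 °C, confirming all the steam condensed.

T_f ≈ 91.0 °C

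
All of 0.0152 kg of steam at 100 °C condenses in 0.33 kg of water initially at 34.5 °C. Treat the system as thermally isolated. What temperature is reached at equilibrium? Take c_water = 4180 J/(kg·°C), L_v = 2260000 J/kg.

T_f ≈ 61.2 °C

Energy balance with sensible and latent terms:
condense steam: −0.0152×2260000 = −34352; condensate cools 100→T: 0.0152×4180×(T − 100) = 63.54(T − 100); original water: 1379.4(T − 34.5)
1442.9 T = 34352 + 6353.6 + 47589 = 88295
T ≈ 61.19 °C — below 100 °C, confirming all the steam condensed.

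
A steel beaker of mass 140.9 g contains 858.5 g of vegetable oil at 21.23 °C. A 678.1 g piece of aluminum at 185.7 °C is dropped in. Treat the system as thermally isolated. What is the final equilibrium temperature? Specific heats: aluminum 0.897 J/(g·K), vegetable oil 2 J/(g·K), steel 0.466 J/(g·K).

Setting the total heat transfer to zero:
678.1*0.897*(T − 185.7) + 858.5*2*(T − 21.23) + 140.9*0.466*(T − 21.23) = 0
608.26(T − 185.7) + 1717(T − 21.23) + 65.66(T − 21.23) = 0
2390.9 T = 150799
T ≈ 63.07 °C

T_f ≈ 63.1 °C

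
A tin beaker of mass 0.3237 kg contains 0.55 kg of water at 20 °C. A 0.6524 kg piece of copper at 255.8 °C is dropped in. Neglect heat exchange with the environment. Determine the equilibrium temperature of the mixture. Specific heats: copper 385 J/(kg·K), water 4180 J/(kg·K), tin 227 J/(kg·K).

Let T be the final temperature. ΣQ_i = 0:
0.6524×385×(T − 255.8) + 0.55×4180×(T − 20) + 0.3237×227×(T − 20) = 0
251.17(T − 255.8) + 2299(T − 20) + 73.48(T − 20) = 0
(251.17 + 2299 + 73.48) T = 251.17×255.8 + 2299×20 + 73.48×20
T ≈ 42.57 °C

T_f ≈ 42.6 °C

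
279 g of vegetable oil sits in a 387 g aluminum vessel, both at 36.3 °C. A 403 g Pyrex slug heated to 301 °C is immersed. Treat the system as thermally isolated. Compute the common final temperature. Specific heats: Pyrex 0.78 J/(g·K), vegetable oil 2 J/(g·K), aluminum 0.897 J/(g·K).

T_f ≈ 104.5 °C

Let T be the final temperature. ΣQ_i = 0:
403×0.78×(T − 301) + 279×2×(T − 36.3) + 387×0.897×(T − 36.3) = 0
(314.34 + 558 + 347.14) T = 314.34×301 + 558×36.3 + 347.14×36.3
T = 127473/1219.5 ≈ 104.53 °C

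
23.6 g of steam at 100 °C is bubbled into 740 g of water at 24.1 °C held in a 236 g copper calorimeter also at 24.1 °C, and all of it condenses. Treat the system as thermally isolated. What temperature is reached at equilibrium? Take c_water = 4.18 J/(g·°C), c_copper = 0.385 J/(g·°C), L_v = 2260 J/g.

T_f ≈ 42.6 °C

Energy conservation, ΣQ = 0:
steam→water at 100 °C releases m L_v = 23.6×2260 = 53336
  condensed water 100 °C→T: 98.65(T − 100)
  water warms: 740×4.18×(T − 24.1) = 3093.2(T − 24.1)
  cup: 90.86(T − 24.1)
3282.7 T = 53336 + 9864.8 + 76736 = 139937
T ≈ 42.63 °C (< 100 °C, so full condensation is consistent).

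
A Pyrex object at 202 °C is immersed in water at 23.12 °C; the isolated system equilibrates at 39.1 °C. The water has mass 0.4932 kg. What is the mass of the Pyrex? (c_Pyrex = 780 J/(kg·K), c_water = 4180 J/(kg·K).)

m ≈ 0.259 kg

Setting the total heat transfer to zero:
m·780·(39.1 − 202) + 0.4932·4180·(39.1 − 23.12) = 0
-127062 m = -32944
m = -32944/-127062 ≈ 0.2593 kg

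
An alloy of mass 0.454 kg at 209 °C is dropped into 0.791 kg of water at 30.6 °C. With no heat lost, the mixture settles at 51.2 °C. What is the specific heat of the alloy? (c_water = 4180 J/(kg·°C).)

Setting the total heat transfer to zero:
0.454×c×(51.2 − 209) + 0.791×4180×(51.2 − 30.6) = 0
-71.64 c = -68111
c = -68111/-71.64 ≈ 950.7 J/(kg·°C)

c ≈ 951 J/(kg·°C)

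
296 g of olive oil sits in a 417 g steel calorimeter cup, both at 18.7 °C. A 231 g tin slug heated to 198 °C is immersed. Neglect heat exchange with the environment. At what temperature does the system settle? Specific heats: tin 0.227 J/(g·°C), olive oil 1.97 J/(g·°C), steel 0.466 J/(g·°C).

T_f ≈ 30.0 °C

Net heat exchanged in the isolated system is zero:
231*0.227*(T − 198) + 296*1.97*(T − 18.7) + 417*0.466*(T − 18.7) = 0
52.44(T − 198) + 583.12(T − 18.7) + 194.32(T − 18.7) = 0
(52.44 + 583.12 + 194.32) T = 52.44*198 + 583.12*18.7 + 194.32*18.7
T = 24921/829.88 ≈ 30.03 °C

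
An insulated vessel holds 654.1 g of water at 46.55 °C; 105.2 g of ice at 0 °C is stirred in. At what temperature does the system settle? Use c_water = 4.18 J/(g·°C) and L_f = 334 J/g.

T_f ≈ 29.0 °C

Sum of m c ΔT and latent-heat terms is zero:
latent heat to melt: 105.2·334 = 35137; meltwater 0→T: 105.2·4.18·T = 439.74 T; water cools: 654.1·4.18·(T − 46.55) = 2734.1(T − 46.55)
3173.9 T = 127274 − 35137 = 92137
T ≈ 29.03 °C — above 0 °C, consistent with complete melting.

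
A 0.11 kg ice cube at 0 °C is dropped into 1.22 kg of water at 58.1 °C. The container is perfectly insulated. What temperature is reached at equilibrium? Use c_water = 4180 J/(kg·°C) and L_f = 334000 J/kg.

T_f ≈ 46.7 °C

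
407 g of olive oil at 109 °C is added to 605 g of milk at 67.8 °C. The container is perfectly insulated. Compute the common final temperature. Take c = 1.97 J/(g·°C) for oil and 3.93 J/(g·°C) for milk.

Net heat exchanged in the isolated system is zero:
407*1.97*(T − 109) + 605*3.93*(T − 67.8) = 0
801.79(T − 109) + 2377.7(T − 67.8) = 0
(801.79 + 2377.7) T = 801.79*109 + 2377.7*67.8
T = 248600/3179.4 ≈ 78.19 °C

T_f ≈ 78.2 °C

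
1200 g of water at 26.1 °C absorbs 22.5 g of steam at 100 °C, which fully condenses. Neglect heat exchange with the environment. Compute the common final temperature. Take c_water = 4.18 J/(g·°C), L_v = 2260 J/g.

T_f ≈ 37.4 °C

Let T be the final temperature. ΣQ_i = 0:
condense steam: −22.5×2260 = −50850; condensed water 100 °C→T: 94.05(T − 100); original water: 5016(T − 26.1)
5110.1 T = 50850 + 9405 + 130918 = 191173
T ≈ 37.41 °C — below 100 °C, confirming all the steam condensed.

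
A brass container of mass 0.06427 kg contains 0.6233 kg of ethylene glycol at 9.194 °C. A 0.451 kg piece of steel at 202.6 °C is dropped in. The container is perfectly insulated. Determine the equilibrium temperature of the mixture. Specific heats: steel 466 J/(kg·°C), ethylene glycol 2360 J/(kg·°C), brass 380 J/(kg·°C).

Energy conservation, ΣQ = 0:
0.451·466·(T − 202.6) + 0.6233·2360·(T − 9.194) + 0.06427·380·(T − 9.194) = 0
(210.17 + 1471 + 24.42) T = 210.17·202.6 + 1471·9.194 + 24.42·9.194
T = 56328/1705.6 ≈ 33.03 °C

T_f ≈ 33.0 °C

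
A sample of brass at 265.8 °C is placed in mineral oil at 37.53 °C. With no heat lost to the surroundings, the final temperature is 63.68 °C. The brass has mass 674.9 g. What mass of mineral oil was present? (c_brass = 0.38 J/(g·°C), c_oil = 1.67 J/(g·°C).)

m ≈ 1190 g

Conservation of energy gives ΣQ = 0:
674.9×0.38×(63.68 − 265.8) + m×1.67×(63.68 − 37.53) = 0
43.67 m = 51836
m = 51836/43.67 ≈ 1187 g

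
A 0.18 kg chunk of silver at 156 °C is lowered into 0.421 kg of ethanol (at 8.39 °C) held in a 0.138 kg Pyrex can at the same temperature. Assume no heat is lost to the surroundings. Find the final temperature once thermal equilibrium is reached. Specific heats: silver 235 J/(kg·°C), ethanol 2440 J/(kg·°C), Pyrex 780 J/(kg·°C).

T_f ≈ 13.7 °C

Net heat exchanged in the isolated system is zero:
0.18*235*(T − 156) + 0.421*2440*(T − 8.39) + 0.138*780*(T − 8.39) = 0
1177.2 T = 16120
T ≈ 13.69 °C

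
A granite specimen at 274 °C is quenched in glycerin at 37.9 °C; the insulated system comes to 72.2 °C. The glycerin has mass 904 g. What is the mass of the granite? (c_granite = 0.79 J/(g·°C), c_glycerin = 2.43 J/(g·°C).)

Heat lost by the granite = heat gained by the glycerin:
m×0.79×(274 − 72.2) = 904×2.43×(72.2 − 37.9)
159.42 m = 75347  ⇒  m ≈ 472.6 g

m ≈ 473 g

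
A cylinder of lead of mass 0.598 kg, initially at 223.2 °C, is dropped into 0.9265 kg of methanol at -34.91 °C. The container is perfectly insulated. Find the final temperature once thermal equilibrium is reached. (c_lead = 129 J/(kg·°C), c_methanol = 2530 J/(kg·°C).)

T_f ≈ -26.7 °C

T_f is the heat-capacity-weighted average of the initial temperatures:
T_f = (77.14×223.2 + 2344×(-34.91)) / (77.14 + 2344)
    = -64613 / 2421.2 ≈ -26.69 °C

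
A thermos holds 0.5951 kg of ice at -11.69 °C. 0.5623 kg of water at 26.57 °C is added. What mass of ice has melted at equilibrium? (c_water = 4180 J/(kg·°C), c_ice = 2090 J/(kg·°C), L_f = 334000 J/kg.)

Water can give up m c ΔT = 0.5623×4180×26.57 = 62450 J before reaching 0 °C.
Of that, 0.5951×2090×11.69 = 14540 J goes to bring the ice to 0 °C, leaving 47911 J.
To melt every bit of ice: 0.5951×334000 = 198763 J.
Since 47911 < 198763 J, not all the ice melts; equilibrium is at 0 °C.
Mass melted = 47911/334000 ≈ 0.1434 kg.

m_melted ≈ 0.143 kg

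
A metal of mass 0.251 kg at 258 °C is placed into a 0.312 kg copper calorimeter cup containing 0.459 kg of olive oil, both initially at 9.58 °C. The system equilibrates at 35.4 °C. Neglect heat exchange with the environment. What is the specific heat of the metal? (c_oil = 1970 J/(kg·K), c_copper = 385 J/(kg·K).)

Heat gained plus heat lost sum to zero:
0.251·c·(35.4 − 258) + 0.459·1970·(35.4 − 9.58) + 0.312·385·(35.4 − 9.58) = 0
-55.87 c = -26449
c = -26449/-55.87 ≈ 473.4 J/(kg·K)

c ≈ 473 J/(kg·K)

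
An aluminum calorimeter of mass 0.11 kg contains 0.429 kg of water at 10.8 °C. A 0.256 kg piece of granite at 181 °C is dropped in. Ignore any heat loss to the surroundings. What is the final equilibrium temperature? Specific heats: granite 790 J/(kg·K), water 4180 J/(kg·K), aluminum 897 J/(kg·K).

With ΣQ=0 the equilibrium temperature is the m·c-weighted mean:
T_f = (202.24·181 + 1793.2·10.8 + 98.67·10.8) / (202.24 + 1793.2 + 98.67)
    = 57038 / 2094.1 ≈ 27.24 °C

T_f ≈ 27.2 °C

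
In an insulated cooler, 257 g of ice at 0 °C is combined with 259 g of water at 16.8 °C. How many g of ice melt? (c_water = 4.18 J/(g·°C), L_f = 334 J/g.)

m_melted ≈ 54.5 g

Heat available from the water dropping to 0 °C: 259·4.18·16.8 = 18188 J.
To melt every bit of ice: 257·334 = 85838 J.
18188 J < 85838 J, so only part of the ice melts and the system sits at 0 °C.
m_melted·334 = 18188  ⇒  m_melted ≈ 54.46 g.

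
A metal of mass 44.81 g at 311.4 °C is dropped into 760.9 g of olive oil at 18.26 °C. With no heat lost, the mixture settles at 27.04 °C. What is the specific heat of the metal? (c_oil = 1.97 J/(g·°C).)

m_s c (T_s − T_f) = m_oil c_oil (T_f − T_0):
44.81·c·(311.4 − 27.04) = 760.9·1.97·(27.04 − 18.26)
12742 c = 13161  ⇒  c ≈ 1.033 J/(g·°C)

c ≈ 1.03 J/(g·°C)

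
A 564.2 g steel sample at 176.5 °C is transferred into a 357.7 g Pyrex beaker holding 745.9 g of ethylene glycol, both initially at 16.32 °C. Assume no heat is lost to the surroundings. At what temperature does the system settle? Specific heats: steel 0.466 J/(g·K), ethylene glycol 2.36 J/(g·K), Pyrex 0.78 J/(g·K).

T_f ≈ 34.6 °C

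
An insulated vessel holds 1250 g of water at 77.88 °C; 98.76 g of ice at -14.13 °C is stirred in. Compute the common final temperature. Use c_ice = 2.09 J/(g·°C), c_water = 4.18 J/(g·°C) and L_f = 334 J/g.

Let T be the final temperature. ΣQ_i = 0:
warm ice to 0 °C: 98.76×2.09×(0 − (-14.13)) = 2916.6
  latent heat to melt: 98.76×334 = 32986
  meltwater 0→T: 98.76×4.18×T = 412.82 T
  water cools: 1250×4.18×(T − 77.88) = 5225(T − 77.88)
5637.8 T = 406923 − 35902 = 371021
T ≈ 65.81 °C — above 0 °C, consistent with complete melting.

T_f ≈ 65.8 °C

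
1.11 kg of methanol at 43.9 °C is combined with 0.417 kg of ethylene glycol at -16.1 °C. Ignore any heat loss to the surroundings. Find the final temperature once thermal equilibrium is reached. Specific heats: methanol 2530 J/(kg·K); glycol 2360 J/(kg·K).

T_f is the heat-capacity-weighted average of the initial temperatures:
T_f = (2808.3×43.9 + 984.12×(-16.1)) / (2808.3 + 984.12)
    = 107440 / 3792.4 ≈ 28.33 °C

T_f ≈ 28.3 °C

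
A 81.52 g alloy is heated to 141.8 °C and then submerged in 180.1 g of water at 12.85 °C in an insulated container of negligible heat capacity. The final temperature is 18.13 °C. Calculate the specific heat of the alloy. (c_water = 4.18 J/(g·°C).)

m_s c (T_s − T_f) = m_water c_water (T_f − T_0):
81.52·c·(141.8 − 18.13) = 180.1·4.18·(18.13 − 12.85)
10082 c = 3974.9  ⇒  c ≈ 0.3943 J/(g·°C)

c ≈ 0.394 J/(g·°C)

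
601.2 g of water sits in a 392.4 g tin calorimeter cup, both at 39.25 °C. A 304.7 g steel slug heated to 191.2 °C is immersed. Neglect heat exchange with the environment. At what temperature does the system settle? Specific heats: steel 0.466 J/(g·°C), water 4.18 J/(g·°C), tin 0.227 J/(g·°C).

T_f ≈ 47.1 °C

Setting the total heat transfer to zero:
304.7*0.466*(T − 191.2) + 601.2*4.18*(T − 39.25) + 392.4*0.227*(T − 39.25) = 0
2744.1 T = 129281
T = 129281/2744.1 ≈ 47.11 °C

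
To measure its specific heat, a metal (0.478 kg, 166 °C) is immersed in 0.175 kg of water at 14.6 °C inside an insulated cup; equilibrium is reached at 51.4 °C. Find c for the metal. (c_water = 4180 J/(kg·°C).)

c ≈ 491 J/(kg·°C)

m_s c (T_s − T_f) = m_water c_water (T_f − T_0):
0.478·c·(166 − 51.4) = 0.175·4180·(51.4 − 14.6)
54.78 c = 26919  ⇒  c ≈ 491.4 J/(kg·°C)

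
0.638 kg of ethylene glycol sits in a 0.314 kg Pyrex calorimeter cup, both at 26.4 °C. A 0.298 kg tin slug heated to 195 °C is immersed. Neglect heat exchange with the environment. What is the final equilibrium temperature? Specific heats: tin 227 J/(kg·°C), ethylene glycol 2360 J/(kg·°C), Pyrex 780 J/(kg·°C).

Taking heat into each body as positive, Σ m c ΔT = 0:
0.298*227*(T − 195) + 0.638*2360*(T − 26.4) + 0.314*780*(T − 26.4) = 0
1818.2 T = 59407
T = 59407/1818.2 ≈ 32.67 °C

T_f ≈ 32.7 °C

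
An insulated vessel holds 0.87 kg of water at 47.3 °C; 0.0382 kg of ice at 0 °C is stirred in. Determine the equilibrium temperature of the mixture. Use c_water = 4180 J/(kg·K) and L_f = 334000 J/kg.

T_f ≈ 41.9 °C

Let T be the final temperature. ΣQ_i = 0:
latent heat to melt: 0.0382·334000 = 12759
  meltwater 0→T: 0.0382·4180·T = 159.68 T
  water: 3636.6(T − 47.3)
3796.3 T = 172011 − 12759 = 159252
T ≈ 41.95 °C (positive, so assuming full melt was valid).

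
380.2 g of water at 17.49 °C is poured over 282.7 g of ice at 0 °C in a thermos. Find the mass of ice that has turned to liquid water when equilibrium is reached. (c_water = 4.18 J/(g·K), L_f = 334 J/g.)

m_melted ≈ 83.2 g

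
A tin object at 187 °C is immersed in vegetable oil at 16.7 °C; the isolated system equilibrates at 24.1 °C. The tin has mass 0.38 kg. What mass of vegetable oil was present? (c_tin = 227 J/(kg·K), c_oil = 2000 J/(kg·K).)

m ≈ 0.949 kg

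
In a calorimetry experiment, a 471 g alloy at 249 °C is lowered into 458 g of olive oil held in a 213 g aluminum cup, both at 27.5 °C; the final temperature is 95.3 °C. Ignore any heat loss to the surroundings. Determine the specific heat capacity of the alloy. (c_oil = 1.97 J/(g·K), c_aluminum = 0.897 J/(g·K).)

c ≈ 1.02 J/(g·K)

Let T be the final temperature. ΣQ_i = 0:
471×c×(95.3 − 249) + 458×1.97×(95.3 − 27.5) + 213×0.897×(95.3 − 27.5) = 0
-72393 c = -74127
c = -74127/-72393 ≈ 1.024 J/(g·K)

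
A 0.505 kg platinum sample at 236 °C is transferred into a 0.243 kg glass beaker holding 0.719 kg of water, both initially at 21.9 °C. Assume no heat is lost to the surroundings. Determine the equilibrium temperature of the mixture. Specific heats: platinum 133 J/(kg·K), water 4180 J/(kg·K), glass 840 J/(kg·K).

T_f ≈ 26.3 °C

Energy conservation, ΣQ = 0:
0.505*133*(T − 236) + 0.719*4180*(T − 21.9) + 0.243*840*(T − 21.9) = 0
3276.7 T = 86140
T = 86140/3276.7 ≈ 26.29 °C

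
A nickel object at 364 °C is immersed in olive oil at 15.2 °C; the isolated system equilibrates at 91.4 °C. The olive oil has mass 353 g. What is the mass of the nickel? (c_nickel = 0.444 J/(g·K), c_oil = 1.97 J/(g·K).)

|Q_nickel| = |Q_oil|:
m×0.444×(364 − 91.4) = 353×1.97×(91.4 − 15.2)
121.03 m = 52990  ⇒  m ≈ 437.8 g

m ≈ 438 g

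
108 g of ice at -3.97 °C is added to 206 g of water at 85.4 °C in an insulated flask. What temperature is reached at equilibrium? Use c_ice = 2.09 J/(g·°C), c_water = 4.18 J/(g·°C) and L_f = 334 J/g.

T_f ≈ 27.9 °C

Let T be the final temperature. ΣQ_i = 0:
ice -3.97→0 °C: 108×2.09×3.97 = 896.11
  latent heat to melt: 108×334 = 36072
  meltwater 0→T: 108×4.18×T = 451.44 T
  water: 861.08(T − 85.4)
1312.5 T = 73536 − 36968 = 36568
T ≈ 27.86 °C — above 0 °C, consistent with complete melting.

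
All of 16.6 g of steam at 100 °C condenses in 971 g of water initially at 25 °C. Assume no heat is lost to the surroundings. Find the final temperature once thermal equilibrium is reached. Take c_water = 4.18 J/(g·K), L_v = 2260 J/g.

T_f ≈ 35.3 °C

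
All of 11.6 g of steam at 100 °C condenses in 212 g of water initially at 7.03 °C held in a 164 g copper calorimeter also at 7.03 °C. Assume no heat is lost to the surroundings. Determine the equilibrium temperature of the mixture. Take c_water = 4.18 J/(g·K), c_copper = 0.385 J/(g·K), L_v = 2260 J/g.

T_f ≈ 37.8 °C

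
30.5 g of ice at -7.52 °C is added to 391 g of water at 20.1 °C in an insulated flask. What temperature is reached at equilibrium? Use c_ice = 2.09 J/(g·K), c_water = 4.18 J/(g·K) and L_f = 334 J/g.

Let T be the final temperature. ΣQ_i = 0:
ice -7.52→0 °C: 30.5×2.09×7.52 = 479.36; fusion: m_ice L_f = 30.5×334 = 10187; warm the meltwater: 127.49 T; water: 1634.4(T − 20.1)
1761.9 T = 32851 − 10666 = 22185
T ≈ 12.59 °C. Since T > 0 °C, the all-ice-melts assumption holds.

T_f ≈ 12.6 °C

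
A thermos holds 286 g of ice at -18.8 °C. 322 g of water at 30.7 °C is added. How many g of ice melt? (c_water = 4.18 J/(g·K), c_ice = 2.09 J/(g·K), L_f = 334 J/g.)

m_melted ≈ 90.1 g

Heat available from the water dropping to 0 °C: 322×4.18×30.7 = 41321 J.
Warming the ice to 0 °C takes 286×2.09×18.8 = 11238 J, leaving 30083 J for melting.
To melt every bit of ice: 286×334 = 95524 J.
Since 30083 < 95524 J, not all the ice melts; equilibrium is at 0 °C.
m_melted×334 = 30083  ⇒  m_melted ≈ 90.07 g.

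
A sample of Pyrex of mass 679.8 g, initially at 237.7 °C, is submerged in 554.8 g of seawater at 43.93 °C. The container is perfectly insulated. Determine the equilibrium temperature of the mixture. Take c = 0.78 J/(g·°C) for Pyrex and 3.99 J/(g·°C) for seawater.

Setting the total heat transfer to zero:
679.8*0.78*(T − 237.7) + 554.8*3.99*(T − 43.93) = 0
530.24(T − 237.7) + 2213.7(T − 43.93) = 0
(530.24 + 2213.7) T = 530.24*237.7 + 2213.7*43.93
T = 223285 / 2743.9 = 81.4 °C

T_f ≈ 81.4 °C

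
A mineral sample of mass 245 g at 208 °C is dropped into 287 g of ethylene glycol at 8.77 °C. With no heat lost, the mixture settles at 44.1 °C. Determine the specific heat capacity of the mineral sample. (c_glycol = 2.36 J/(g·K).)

c ≈ 0.596 J/(g·K)

m_s c (T_s − T_f) = m_glycol c_glycol (T_f − T_0):
245·c·(208 − 44.1) = 287·2.36·(44.1 − 8.77)
40156 c = 23930  ⇒  c ≈ 0.5959 J/(g·K)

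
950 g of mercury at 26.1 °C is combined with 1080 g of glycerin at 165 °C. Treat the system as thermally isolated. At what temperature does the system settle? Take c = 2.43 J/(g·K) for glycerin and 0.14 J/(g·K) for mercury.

T_f ≈ 158.3 °C

|Q_glycerin| = |Q_mercury|:
1080×2.43×(165 − T) = 950×0.14×(T − 26.1)
2624.4(165 − T) = 133(T − 26.1)
2757.4 T = 436497  ⇒  T ≈ 158.30 °C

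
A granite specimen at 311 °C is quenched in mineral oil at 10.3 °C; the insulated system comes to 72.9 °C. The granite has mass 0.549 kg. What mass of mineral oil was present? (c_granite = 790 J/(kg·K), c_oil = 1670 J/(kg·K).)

m ≈ 0.988 kg

Heat lost by the granite = heat gained by the oil:
0.549×790×(311 − 72.9) = m×1670×(72.9 − 10.3)
104542 m = 103266  ⇒  m ≈ 0.9878 kg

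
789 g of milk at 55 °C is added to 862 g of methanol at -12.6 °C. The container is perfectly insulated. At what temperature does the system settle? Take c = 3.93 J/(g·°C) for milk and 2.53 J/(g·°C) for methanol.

T_f is the heat-capacity-weighted average of the initial temperatures:
T_f = (3100.8·55 + 2180.9·(-12.6)) / (3100.8 + 2180.9)
    = 143064 / 5281.6 ≈ 27.09 °C

T_f ≈ 27.1 °C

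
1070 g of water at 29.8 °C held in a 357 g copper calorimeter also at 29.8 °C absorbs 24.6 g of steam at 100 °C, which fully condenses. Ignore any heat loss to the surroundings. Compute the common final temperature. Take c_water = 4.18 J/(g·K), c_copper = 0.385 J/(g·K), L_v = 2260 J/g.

T_f ≈ 43.1 °C

Energy conservation, ΣQ = 0:
steam→water at 100 °C releases m L_v = 24.6·2260 = 55596; condensate cools 100→T: 24.6·4.18·(T − 100) = 102.83(T − 100); water warms: 1070·4.18·(T − 29.8) = 4472.6(T − 29.8); copper cup: 357·0.385·(T − 29.8) = 137.44(T − 29.8)
4712.9 T = 55596 + 10283 + 137379 = 203258
T ≈ 43.13 °C, under the boiling point, so the assumption holds.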